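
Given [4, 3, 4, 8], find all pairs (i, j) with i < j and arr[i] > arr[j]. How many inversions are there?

Finding inversions in [4, 3, 4, 8]:

(0, 1): arr[0]=4 > arr[1]=3

Total inversions: 1

The array has 1 inversion(s): (0,1). Each pair (i,j) satisfies i < j and arr[i] > arr[j].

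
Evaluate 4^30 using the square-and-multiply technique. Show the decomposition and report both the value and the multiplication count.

Computing 4^30 by squaring (build up from 4^1; each line after the first costs one multiplication):

4^1 = 4
4^2 = (4^1)^2 = 4^2 = 16
4^3 = 4 * 4^2 = 4 * 16 = 64
4^6 = (4^3)^2 = 64^2 = 4096
4^7 = 4 * 4^6 = 4 * 4096 = 16384
4^14 = (4^7)^2 = 16384^2 = 268435456
4^15 = 4 * 4^14 = 4 * 268435456 = 1073741824
4^30 = (4^15)^2 = 1073741824^2 = 1152921504606846976

Result: 1152921504606846976
Multiplications needed: 7 (7 lines after 4^1)

4^30 = 1152921504606846976. Using exponentiation by squaring, this requires 7 multiplications. The key idea: if the exponent is even, square the half-power; if odd, multiply by the base once.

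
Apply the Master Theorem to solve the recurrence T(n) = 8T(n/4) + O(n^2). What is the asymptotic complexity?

Master Theorem for T(n) = 8T(n/4) + O(n^2):

a = 8, b = 4, c = 2
log_b(a) = log_4(8) = 1.5000

Case 3: c = 2 > log_4(8) = 1.5000
T(n) = O(n^2) = O(n^2)

For T(n) = 8T(n/4) + O(n^2): log_4(8) = 1.5000. This is Case 3 of the Master Theorem (c > log_b(a), work dominated by root), giving O(n^2).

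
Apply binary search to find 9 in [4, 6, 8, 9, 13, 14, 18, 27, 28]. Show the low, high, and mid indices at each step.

Binary search for 9 in [4, 6, 8, 9, 13, 14, 18, 27, 28]:

lo=0, hi=8, mid=4, arr[mid]=13 -> 13 > 9, search left half
lo=0, hi=3, mid=1, arr[mid]=6 -> 6 < 9, search right half
lo=2, hi=3, mid=2, arr[mid]=8 -> 8 < 9, search right half
lo=3, hi=3, mid=3, arr[mid]=9 -> Found target at index 3!

Binary search finds 9 at index 3 after 4 comparisons. The search repeatedly halves the search space by comparing with the middle element.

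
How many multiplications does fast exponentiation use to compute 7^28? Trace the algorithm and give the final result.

Computing 7^28 by squaring (build up from 7^1; each line after the first costs one multiplication):

7^1 = 7
7^2 = (7^1)^2 = 7^2 = 49
7^3 = 7 * 7^2 = 7 * 49 = 343
7^6 = (7^3)^2 = 343^2 = 117649
7^7 = 7 * 7^6 = 7 * 117649 = 823543
7^14 = (7^7)^2 = 823543^2 = 678223072849
7^28 = (7^14)^2 = 678223072849^2 = 459986536544739960976801

Result: 459986536544739960976801
Multiplications needed: 6 (6 lines after 7^1)

7^28 = 459986536544739960976801. Using exponentiation by squaring, this requires 6 multiplications. The key idea: if the exponent is even, square the half-power; if odd, multiply by the base once.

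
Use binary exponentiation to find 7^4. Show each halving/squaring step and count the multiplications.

Computing 7^4 by squaring (build up from 7^1; each line after the first costs one multiplication):

7^1 = 7
7^2 = (7^1)^2 = 7^2 = 49
7^4 = (7^2)^2 = 49^2 = 2401

Result: 2401
Multiplications needed: 2 (2 lines after 7^1)

7^4 = 2401. Using exponentiation by squaring, this requires 2 multiplications. The key idea: if the exponent is even, square the half-power; if odd, multiply by the base once.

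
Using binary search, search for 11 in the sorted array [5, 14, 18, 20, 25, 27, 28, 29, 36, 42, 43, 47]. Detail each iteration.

Binary search for 11 in [5, 14, 18, 20, 25, 27, 28, 29, 36, 42, 43, 47]:

lo=0, hi=11, mid=5, arr[mid]=27 -> 27 > 11, search left half
lo=0, hi=4, mid=2, arr[mid]=18 -> 18 > 11, search left half
lo=0, hi=1, mid=0, arr[mid]=5 -> 5 < 11, search right half
lo=1, hi=1, mid=1, arr[mid]=14 -> 14 > 11, search left half
lo=1 > hi=0, target 11 not found

Binary search determines that 11 is not in the array after 4 comparisons. The search space was exhausted without finding the target.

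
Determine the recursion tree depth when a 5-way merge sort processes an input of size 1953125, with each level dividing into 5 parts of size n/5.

For divide and conquer with division factor 5:

Problem sizes at each level:
Level 0: 1953125
Level 1: 390625
Level 2: 78125
Level 3: 15625
Level 4: 3125
Level 5: 625
Level 6: 125
Level 7: 25
Level 8: 5
Level 9: 1

The root is level 0 and the size-1 base case is level 9 (the tree spans levels 0 through 9, i.e. 10 levels counting the root), so the depth is the number of divisions: log_5(1953125) = 9

The recursion tree depth is log_5(1953125) = 9. At each level, the problem size is divided by 5, so it takes 9 divisions to reduce to a base case of size 1. The algorithm makes 5 recursive calls at each level.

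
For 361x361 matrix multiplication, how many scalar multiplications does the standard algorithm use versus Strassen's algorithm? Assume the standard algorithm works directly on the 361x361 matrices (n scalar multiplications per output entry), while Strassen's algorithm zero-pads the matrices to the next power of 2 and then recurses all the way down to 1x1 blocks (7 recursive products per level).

Matrix multiplication for 361x361 matrices:

Strassen's algorithm requires power-of-2 dimensions. Pad 361x361 to 512x512 (next power of 2).

Standard algorithm: 361^3 = 47045881 multiplications
Strassen's algorithm: 7^(log2(512)) = 7^9 = 40353607 multiplications
Savings: 47045881 - 40353607 = 6692274 multiplications

Standard: 47045881 multiplications (361^3). Strassen: 40353607 multiplications (7^9, after padding to 512x512). Strassen reduces 8 recursive multiplications to 7 at each level.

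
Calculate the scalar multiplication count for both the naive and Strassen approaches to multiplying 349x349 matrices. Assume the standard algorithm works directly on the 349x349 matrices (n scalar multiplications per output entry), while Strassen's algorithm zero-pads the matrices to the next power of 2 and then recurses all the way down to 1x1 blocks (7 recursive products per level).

Matrix multiplication for 349x349 matrices:

Strassen's algorithm requires power-of-2 dimensions. Pad 349x349 to 512x512 (next power of 2).

Standard algorithm: 349^3 = 42508549 multiplications
Strassen's algorithm: 7^(log2(512)) = 7^9 = 40353607 multiplications
Savings: 42508549 - 40353607 = 2154942 multiplications

Standard: 42508549 multiplications (349^3). Strassen: 40353607 multiplications (7^9, after padding to 512x512). Strassen reduces 8 recursive multiplications to 7 at each level.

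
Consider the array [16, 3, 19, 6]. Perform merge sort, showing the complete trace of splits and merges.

Merge sort trace:

Split: [16, 3, 19, 6] -> [16, 3] and [19, 6]
  Split: [16, 3] -> [16] and [3]
  Merge: [16] + [3] -> [3, 16]
  Split: [19, 6] -> [19] and [6]
  Merge: [19] + [6] -> [6, 19]
Merge: [3, 16] + [6, 19] -> [3, 6, 16, 19]

Final sorted array: [3, 6, 16, 19]

The merge sort proceeds by recursively splitting the array and merging sorted halves.
After all merges, the sorted array is [3, 6, 16, 19].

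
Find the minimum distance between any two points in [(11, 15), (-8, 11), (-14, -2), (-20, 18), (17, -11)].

Computing all pairwise distances among 5 points:

d((11, 15), (-8, 11)) = 19.4165
d((11, 15), (-14, -2)) = 30.2324
d((11, 15), (-20, 18)) = 31.1448
d((11, 15), (17, -11)) = 26.6833
d((-8, 11), (-14, -2)) = 14.3178
d((-8, 11), (-20, 18)) = 13.8924 <-- minimum
d((-8, 11), (17, -11)) = 33.3017
d((-14, -2), (-20, 18)) = 20.8806
d((-14, -2), (17, -11)) = 32.28
d((-20, 18), (17, -11)) = 47.0106

Closest pair: (-8, 11) and (-20, 18) with distance 13.8924

The closest pair is (-8, 11) and (-20, 18) with Euclidean distance 13.8924. For 5 points, brute-force pairwise comparison is shown above. For large n, the divide-and-conquer algorithm (sort by x, recurse on halves, check the dividing strip) achieves O(n log n).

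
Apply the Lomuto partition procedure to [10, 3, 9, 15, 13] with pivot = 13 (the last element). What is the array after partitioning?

Lomuto partition with pivot = 13:

Initial array: [10, 3, 9, 15, 13]

arr[0]=10 <= 13: swap with position 0, array becomes [10, 3, 9, 15, 13]
arr[1]=3 <= 13: swap with position 1, array becomes [10, 3, 9, 15, 13]
arr[2]=9 <= 13: swap with position 2, array becomes [10, 3, 9, 15, 13]
arr[3]=15 > 13: no swap

Place pivot at position 3: [10, 3, 9, 13, 15]
Pivot position: 3

After partitioning with pivot 13, the array becomes [10, 3, 9, 13, 15]. The pivot is placed at index 3. All elements to the left of the pivot are <= 13, and all elements to the right are > 13.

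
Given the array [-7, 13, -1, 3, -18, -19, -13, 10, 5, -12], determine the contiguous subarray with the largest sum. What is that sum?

Using Kadane's algorithm on [-7, 13, -1, 3, -18, -19, -13, 10, 5, -12]:

Scanning through the array:
Position 1 (value 13): max_ending_here = 13, max_so_far = 13
Position 2 (value -1): max_ending_here = 12, max_so_far = 13
Position 3 (value 3): max_ending_here = 15, max_so_far = 15
Position 4 (value -18): max_ending_here = -3, max_so_far = 15
Position 5 (value -19): max_ending_here = -19, max_so_far = 15
Position 6 (value -13): max_ending_here = -13, max_so_far = 15
Position 7 (value 10): max_ending_here = 10, max_so_far = 15
Position 8 (value 5): max_ending_here = 15, max_so_far = 15
Position 9 (value -12): max_ending_here = 3, max_so_far = 15

Maximum subarray: [13, -1, 3]
Maximum sum: 15

The maximum subarray is [13, -1, 3] with sum 15. This subarray runs from index 1 to index 3.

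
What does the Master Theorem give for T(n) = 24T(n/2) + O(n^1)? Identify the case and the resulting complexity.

Master Theorem for T(n) = 24T(n/2) + O(n^1):

a = 24, b = 2, c = 1
log_b(a) = log_2(24) = 4.5850

Case 1: c = 1 < log_2(24) = 4.5850
T(n) = O(n^(log_2 24))

For T(n) = 24T(n/2) + O(n^1): log_2(24) = 4.5850. This is Case 1 of the Master Theorem (c < log_b(a), work dominated by leaves), giving O(n^(log_2 24)).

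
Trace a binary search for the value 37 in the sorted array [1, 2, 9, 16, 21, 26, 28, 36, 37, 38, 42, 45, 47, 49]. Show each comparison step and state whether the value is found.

Binary search for 37 in [1, 2, 9, 16, 21, 26, 28, 36, 37, 38, 42, 45, 47, 49]:

lo=0, hi=13, mid=6, arr[mid]=28 -> 28 < 37, search right half
lo=7, hi=13, mid=10, arr[mid]=42 -> 42 > 37, search left half
lo=7, hi=9, mid=8, arr[mid]=37 -> Found target at index 8!

Binary search finds 37 at index 8 after 3 comparisons. The search repeatedly halves the search space by comparing with the middle element.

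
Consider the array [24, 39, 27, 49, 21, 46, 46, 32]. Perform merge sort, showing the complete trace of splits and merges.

Merge sort trace:

Split: [24, 39, 27, 49, 21, 46, 46, 32] -> [24, 39, 27, 49] and [21, 46, 46, 32]
  Split: [24, 39, 27, 49] -> [24, 39] and [27, 49]
    Split: [24, 39] -> [24] and [39]
    Merge: [24] + [39] -> [24, 39]
    Split: [27, 49] -> [27] and [49]
    Merge: [27] + [49] -> [27, 49]
  Merge: [24, 39] + [27, 49] -> [24, 27, 39, 49]
  Split: [21, 46, 46, 32] -> [21, 46] and [46, 32]
    Split: [21, 46] -> [21] and [46]
    Merge: [21] + [46] -> [21, 46]
    Split: [46, 32] -> [46] and [32]
    Merge: [46] + [32] -> [32, 46]
  Merge: [21, 46] + [32, 46] -> [21, 32, 46, 46]
Merge: [24, 27, 39, 49] + [21, 32, 46, 46] -> [21, 24, 27, 32, 39, 46, 46, 49]

Final sorted array: [21, 24, 27, 32, 39, 46, 46, 49]

The merge sort proceeds by recursively splitting the array and merging sorted halves.
After all merges, the sorted array is [21, 24, 27, 32, 39, 46, 46, 49].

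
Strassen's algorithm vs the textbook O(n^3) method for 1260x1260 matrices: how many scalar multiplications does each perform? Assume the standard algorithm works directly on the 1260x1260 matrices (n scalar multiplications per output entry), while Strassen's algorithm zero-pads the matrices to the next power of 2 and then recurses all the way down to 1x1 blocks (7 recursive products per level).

Matrix multiplication for 1260x1260 matrices:

Strassen's algorithm requires power-of-2 dimensions. Pad 1260x1260 to 2048x2048 (next power of 2).

Standard algorithm: 1260^3 = 2000376000 multiplications
Strassen's algorithm: 7^(log2(2048)) = 7^11 = 1977326743 multiplications
Savings: 2000376000 - 1977326743 = 23049257 multiplications

Standard: 2000376000 multiplications (1260^3). Strassen: 1977326743 multiplications (7^11, after padding to 2048x2048). Strassen reduces 8 recursive multiplications to 7 at each level.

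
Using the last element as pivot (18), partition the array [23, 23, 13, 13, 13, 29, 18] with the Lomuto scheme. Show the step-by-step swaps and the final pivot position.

Lomuto partition with pivot = 18:

Initial array: [23, 23, 13, 13, 13, 29, 18]

arr[0]=23 > 18: no swap
arr[1]=23 > 18: no swap
arr[2]=13 <= 18: swap with position 0, array becomes [13, 23, 23, 13, 13, 29, 18]
arr[3]=13 <= 18: swap with position 1, array becomes [13, 13, 23, 23, 13, 29, 18]
arr[4]=13 <= 18: swap with position 2, array becomes [13, 13, 13, 23, 23, 29, 18]
arr[5]=29 > 18: no swap

Place pivot at position 3: [13, 13, 13, 18, 23, 29, 23]
Pivot position: 3

After partitioning with pivot 18, the array becomes [13, 13, 13, 18, 23, 29, 23]. The pivot is placed at index 3. All elements to the left of the pivot are <= 18, and all elements to the right are > 18.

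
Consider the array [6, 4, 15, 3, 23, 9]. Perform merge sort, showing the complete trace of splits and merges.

Merge sort trace:

Split: [6, 4, 15, 3, 23, 9] -> [6, 4, 15] and [3, 23, 9]
  Split: [6, 4, 15] -> [6] and [4, 15]
    Split: [4, 15] -> [4] and [15]
    Merge: [4] + [15] -> [4, 15]
  Merge: [6] + [4, 15] -> [4, 6, 15]
  Split: [3, 23, 9] -> [3] and [23, 9]
    Split: [23, 9] -> [23] and [9]
    Merge: [23] + [9] -> [9, 23]
  Merge: [3] + [9, 23] -> [3, 9, 23]
Merge: [4, 6, 15] + [3, 9, 23] -> [3, 4, 6, 9, 15, 23]

Final sorted array: [3, 4, 6, 9, 15, 23]

The merge sort proceeds by recursively splitting the array and merging sorted halves.
After all merges, the sorted array is [3, 4, 6, 9, 15, 23].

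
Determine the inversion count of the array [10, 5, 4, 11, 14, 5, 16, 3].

Finding inversions in [10, 5, 4, 11, 14, 5, 16, 3]:

(0, 1): arr[0]=10 > arr[1]=5
(0, 2): arr[0]=10 > arr[2]=4
(0, 5): arr[0]=10 > arr[5]=5
(0, 7): arr[0]=10 > arr[7]=3
(1, 2): arr[1]=5 > arr[2]=4
(1, 7): arr[1]=5 > arr[7]=3
(2, 7): arr[2]=4 > arr[7]=3
(3, 5): arr[3]=11 > arr[5]=5
(3, 7): arr[3]=11 > arr[7]=3
(4, 5): arr[4]=14 > arr[5]=5
(4, 7): arr[4]=14 > arr[7]=3
(5, 7): arr[5]=5 > arr[7]=3
(6, 7): arr[6]=16 > arr[7]=3

Total inversions: 13

The array has 13 inversion(s): (0,1), (0,2), (0,5), (0,7), (1,2), (1,7), (2,7), (3,5), (3,7), (4,5), (4,7), (5,7), (6,7). Each pair (i,j) satisfies i < j and arr[i] > arr[j].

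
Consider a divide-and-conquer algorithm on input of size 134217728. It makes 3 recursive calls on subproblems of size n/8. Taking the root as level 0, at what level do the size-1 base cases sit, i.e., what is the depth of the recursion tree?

For divide and conquer with division factor 8:

Problem sizes at each level:
Level 0: 134217728
Level 1: 16777216
Level 2: 2097152
Level 3: 262144
Level 4: 32768
Level 5: 4096
Level 6: 512
Level 7: 64
Level 8: 8
Level 9: 1

The root is level 0 and the size-1 base case is level 9 (the tree spans levels 0 through 9, i.e. 10 levels counting the root), so the depth is the number of divisions: log_8(134217728) = 9

The recursion tree depth is log_8(134217728) = 9. At each level, the problem size is divided by 8, so it takes 9 divisions to reduce to a base case of size 1. The algorithm makes 3 recursive calls at each level.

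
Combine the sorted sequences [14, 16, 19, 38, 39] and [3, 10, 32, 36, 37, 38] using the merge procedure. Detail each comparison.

Merging process:

Compare 14 vs 3: take 3 from right. Merged: [3]
Compare 14 vs 10: take 10 from right. Merged: [3, 10]
Compare 14 vs 32: take 14 from left. Merged: [3, 10, 14]
Compare 16 vs 32: take 16 from left. Merged: [3, 10, 14, 16]
Compare 19 vs 32: take 19 from left. Merged: [3, 10, 14, 16, 19]
Compare 38 vs 32: take 32 from right. Merged: [3, 10, 14, 16, 19, 32]
Compare 38 vs 36: take 36 from right. Merged: [3, 10, 14, 16, 19, 32, 36]
Compare 38 vs 37: take 37 from right. Merged: [3, 10, 14, 16, 19, 32, 36, 37]
Compare 38 vs 38: take 38 from left. Merged: [3, 10, 14, 16, 19, 32, 36, 37, 38]
Compare 39 vs 38: take 38 from right. Merged: [3, 10, 14, 16, 19, 32, 36, 37, 38, 38]
Append remaining from left: [39]. Merged: [3, 10, 14, 16, 19, 32, 36, 37, 38, 38, 39]

Final merged array: [3, 10, 14, 16, 19, 32, 36, 37, 38, 38, 39]
Total comparisons: 10

The merged array is [3, 10, 14, 16, 19, 32, 36, 37, 38, 38, 39], requiring 10 comparisons. The merge step runs in O(n) time where n is the total number of elements.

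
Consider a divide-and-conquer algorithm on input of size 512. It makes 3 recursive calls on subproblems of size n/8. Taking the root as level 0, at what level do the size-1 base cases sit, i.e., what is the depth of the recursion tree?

For divide and conquer with division factor 8:

Problem sizes at each level:
Level 0: 512
Level 1: 64
Level 2: 8
Level 3: 1

The root is level 0 and the size-1 base case is level 3 (the tree spans levels 0 through 3, i.e. 4 levels counting the root), so the depth is the number of divisions: log_8(512) = 3

The recursion tree depth is log_8(512) = 3. At each level, the problem size is divided by 8, so it takes 3 divisions to reduce to a base case of size 1. The algorithm makes 3 recursive calls at each level.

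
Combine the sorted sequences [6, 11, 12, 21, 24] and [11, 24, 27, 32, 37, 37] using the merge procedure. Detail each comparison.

Merging process:

Compare 6 vs 11: take 6 from left. Merged: [6]
Compare 11 vs 11: take 11 from left. Merged: [6, 11]
Compare 12 vs 11: take 11 from right. Merged: [6, 11, 11]
Compare 12 vs 24: take 12 from left. Merged: [6, 11, 11, 12]
Compare 21 vs 24: take 21 from left. Merged: [6, 11, 11, 12, 21]
Compare 24 vs 24: take 24 from left. Merged: [6, 11, 11, 12, 21, 24]
Append remaining from right: [24, 27, 32, 37, 37]. Merged: [6, 11, 11, 12, 21, 24, 24, 27, 32, 37, 37]

Final merged array: [6, 11, 11, 12, 21, 24, 24, 27, 32, 37, 37]
Total comparisons: 6

The merged array is [6, 11, 11, 12, 21, 24, 24, 27, 32, 37, 37], requiring 6 comparisons. The merge step runs in O(n) time where n is the total number of elements.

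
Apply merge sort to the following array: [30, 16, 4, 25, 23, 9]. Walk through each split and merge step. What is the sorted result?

Merge sort trace:

Split: [30, 16, 4, 25, 23, 9] -> [30, 16, 4] and [25, 23, 9]
  Split: [30, 16, 4] -> [30] and [16, 4]
    Split: [16, 4] -> [16] and [4]
    Merge: [16] + [4] -> [4, 16]
  Merge: [30] + [4, 16] -> [4, 16, 30]
  Split: [25, 23, 9] -> [25] and [23, 9]
    Split: [23, 9] -> [23] and [9]
    Merge: [23] + [9] -> [9, 23]
  Merge: [25] + [9, 23] -> [9, 23, 25]
Merge: [4, 16, 30] + [9, 23, 25] -> [4, 9, 16, 23, 25, 30]

Final sorted array: [4, 9, 16, 23, 25, 30]

The merge sort proceeds by recursively splitting the array and merging sorted halves.
After all merges, the sorted array is [4, 9, 16, 23, 25, 30].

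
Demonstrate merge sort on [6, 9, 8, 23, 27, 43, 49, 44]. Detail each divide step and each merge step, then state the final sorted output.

Merge sort trace:

Split: [6, 9, 8, 23, 27, 43, 49, 44] -> [6, 9, 8, 23] and [27, 43, 49, 44]
  Split: [6, 9, 8, 23] -> [6, 9] and [8, 23]
    Split: [6, 9] -> [6] and [9]
    Merge: [6] + [9] -> [6, 9]
    Split: [8, 23] -> [8] and [23]
    Merge: [8] + [23] -> [8, 23]
  Merge: [6, 9] + [8, 23] -> [6, 8, 9, 23]
  Split: [27, 43, 49, 44] -> [27, 43] and [49, 44]
    Split: [27, 43] -> [27] and [43]
    Merge: [27] + [43] -> [27, 43]
    Split: [49, 44] -> [49] and [44]
    Merge: [49] + [44] -> [44, 49]
  Merge: [27, 43] + [44, 49] -> [27, 43, 44, 49]
Merge: [6, 8, 9, 23] + [27, 43, 44, 49] -> [6, 8, 9, 23, 27, 43, 44, 49]

Final sorted array: [6, 8, 9, 23, 27, 43, 44, 49]

The merge sort proceeds by recursively splitting the array and merging sorted halves.
After all merges, the sorted array is [6, 8, 9, 23, 27, 43, 44, 49].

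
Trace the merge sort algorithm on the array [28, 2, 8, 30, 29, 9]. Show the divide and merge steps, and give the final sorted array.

Merge sort trace:

Split: [28, 2, 8, 30, 29, 9] -> [28, 2, 8] and [30, 29, 9]
  Split: [28, 2, 8] -> [28] and [2, 8]
    Split: [2, 8] -> [2] and [8]
    Merge: [2] + [8] -> [2, 8]
  Merge: [28] + [2, 8] -> [2, 8, 28]
  Split: [30, 29, 9] -> [30] and [29, 9]
    Split: [29, 9] -> [29] and [9]
    Merge: [29] + [9] -> [9, 29]
  Merge: [30] + [9, 29] -> [9, 29, 30]
Merge: [2, 8, 28] + [9, 29, 30] -> [2, 8, 9, 28, 29, 30]

Final sorted array: [2, 8, 9, 28, 29, 30]

The merge sort proceeds by recursively splitting the array and merging sorted halves.
After all merges, the sorted array is [2, 8, 9, 28, 29, 30].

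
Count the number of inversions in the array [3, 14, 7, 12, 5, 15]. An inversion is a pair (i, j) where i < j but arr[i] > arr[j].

Finding inversions in [3, 14, 7, 12, 5, 15]:

(1, 2): arr[1]=14 > arr[2]=7
(1, 3): arr[1]=14 > arr[3]=12
(1, 4): arr[1]=14 > arr[4]=5
(2, 4): arr[2]=7 > arr[4]=5
(3, 4): arr[3]=12 > arr[4]=5

Total inversions: 5

The array has 5 inversion(s): (1,2), (1,3), (1,4), (2,4), (3,4). Each pair (i,j) satisfies i < j and arr[i] > arr[j].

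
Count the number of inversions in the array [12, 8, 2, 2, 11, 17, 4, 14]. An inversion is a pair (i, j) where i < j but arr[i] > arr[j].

Finding inversions in [12, 8, 2, 2, 11, 17, 4, 14]:

(0, 1): arr[0]=12 > arr[1]=8
(0, 2): arr[0]=12 > arr[2]=2
(0, 3): arr[0]=12 > arr[3]=2
(0, 4): arr[0]=12 > arr[4]=11
(0, 6): arr[0]=12 > arr[6]=4
(1, 2): arr[1]=8 > arr[2]=2
(1, 3): arr[1]=8 > arr[3]=2
(1, 6): arr[1]=8 > arr[6]=4
(4, 6): arr[4]=11 > arr[6]=4
(5, 6): arr[5]=17 > arr[6]=4
(5, 7): arr[5]=17 > arr[7]=14

Total inversions: 11

The array has 11 inversion(s): (0,1), (0,2), (0,3), (0,4), (0,6), (1,2), (1,3), (1,6), (4,6), (5,6), (5,7). Each pair (i,j) satisfies i < j and arr[i] > arr[j].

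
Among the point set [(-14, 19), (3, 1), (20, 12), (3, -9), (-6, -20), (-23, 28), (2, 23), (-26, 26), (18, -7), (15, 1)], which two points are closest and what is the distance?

Computing all pairwise distances among 10 points:

d((-14, 19), (3, 1)) = 24.7588
d((-14, 19), (20, 12)) = 34.7131
d((-14, 19), (3, -9)) = 32.7567
d((-14, 19), (-6, -20)) = 39.8121
d((-14, 19), (-23, 28)) = 12.7279
d((-14, 19), (2, 23)) = 16.4924
d((-14, 19), (-26, 26)) = 13.8924
d((-14, 19), (18, -7)) = 41.2311
d((-14, 19), (15, 1)) = 34.1321
d((3, 1), (20, 12)) = 20.2485
d((3, 1), (3, -9)) = 10.0
d((3, 1), (-6, -20)) = 22.8473
d((3, 1), (-23, 28)) = 37.4833
d((3, 1), (2, 23)) = 22.0227
d((3, 1), (-26, 26)) = 38.2884
d((3, 1), (18, -7)) = 17.0
d((3, 1), (15, 1)) = 12.0
d((20, 12), (3, -9)) = 27.0185
d((20, 12), (-6, -20)) = 41.2311
d((20, 12), (-23, 28)) = 45.8803
d((20, 12), (2, 23)) = 21.095
d((20, 12), (-26, 26)) = 48.0833
d((20, 12), (18, -7)) = 19.105
d((20, 12), (15, 1)) = 12.083
d((3, -9), (-6, -20)) = 14.2127
d((3, -9), (-23, 28)) = 45.2217
d((3, -9), (2, 23)) = 32.0156
d((3, -9), (-26, 26)) = 45.4533
d((3, -9), (18, -7)) = 15.1327
d((3, -9), (15, 1)) = 15.6205
d((-6, -20), (-23, 28)) = 50.9215
d((-6, -20), (2, 23)) = 43.7379
d((-6, -20), (-26, 26)) = 50.1597
d((-6, -20), (18, -7)) = 27.2947
d((-6, -20), (15, 1)) = 29.6985
d((-23, 28), (2, 23)) = 25.4951
d((-23, 28), (-26, 26)) = 3.6056 <-- minimum
d((-23, 28), (18, -7)) = 53.9073
d((-23, 28), (15, 1)) = 46.6154
d((2, 23), (-26, 26)) = 28.1603
d((2, 23), (18, -7)) = 34.0
d((2, 23), (15, 1)) = 25.5539
d((-26, 26), (18, -7)) = 55.0
d((-26, 26), (15, 1)) = 48.0208
d((18, -7), (15, 1)) = 8.544

Closest pair: (-23, 28) and (-26, 26) with distance 3.6056

The closest pair is (-23, 28) and (-26, 26) with Euclidean distance 3.6056. For 10 points, brute-force pairwise comparison is shown above. For large n, the divide-and-conquer algorithm (sort by x, recurse on halves, check the dividing strip) achieves O(n log n).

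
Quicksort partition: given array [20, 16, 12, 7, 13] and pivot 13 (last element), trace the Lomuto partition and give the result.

Lomuto partition with pivot = 13:

Initial array: [20, 16, 12, 7, 13]

arr[0]=20 > 13: no swap
arr[1]=16 > 13: no swap
arr[2]=12 <= 13: swap with position 0, array becomes [12, 16, 20, 7, 13]
arr[3]=7 <= 13: swap with position 1, array becomes [12, 7, 20, 16, 13]

Place pivot at position 2: [12, 7, 13, 16, 20]
Pivot position: 2

After partitioning with pivot 13, the array becomes [12, 7, 13, 16, 20]. The pivot is placed at index 2. All elements to the left of the pivot are <= 13, and all elements to the right are > 13.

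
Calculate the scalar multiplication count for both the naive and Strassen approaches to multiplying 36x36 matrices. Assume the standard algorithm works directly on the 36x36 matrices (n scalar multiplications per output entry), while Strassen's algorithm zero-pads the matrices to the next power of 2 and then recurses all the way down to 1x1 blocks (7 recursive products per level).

Matrix multiplication for 36x36 matrices:

Strassen's algorithm requires power-of-2 dimensions. Pad 36x36 to 64x64 (next power of 2).

Standard algorithm: 36^3 = 46656 multiplications
Strassen's algorithm: 7^(log2(64)) = 7^6 = 117649 multiplications
Difference: 46656 - 117649 = -70993 (Strassen uses MORE here due to padding overhead — for small or just-over-power-of-2 n, padding can outweigh the per-level savings)

Standard: 46656 multiplications (36^3). Strassen: 117649 multiplications (7^6, after padding to 64x64). Strassen reduces 8 recursive multiplications to 7 at each level.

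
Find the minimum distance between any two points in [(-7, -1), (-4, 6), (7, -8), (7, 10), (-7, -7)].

Computing all pairwise distances among 5 points:

d((-7, -1), (-4, 6)) = 7.6158
d((-7, -1), (7, -8)) = 15.6525
d((-7, -1), (7, 10)) = 17.8045
d((-7, -1), (-7, -7)) = 6.0 <-- minimum
d((-4, 6), (7, -8)) = 17.8045
d((-4, 6), (7, 10)) = 11.7047
d((-4, 6), (-7, -7)) = 13.3417
d((7, -8), (7, 10)) = 18.0
d((7, -8), (-7, -7)) = 14.0357
d((7, 10), (-7, -7)) = 22.0227

Closest pair: (-7, -1) and (-7, -7) with distance 6.0

The closest pair is (-7, -1) and (-7, -7) with Euclidean distance 6.0. For 5 points, brute-force pairwise comparison is shown above. For large n, the divide-and-conquer algorithm (sort by x, recurse on halves, check the dividing strip) achieves O(n log n).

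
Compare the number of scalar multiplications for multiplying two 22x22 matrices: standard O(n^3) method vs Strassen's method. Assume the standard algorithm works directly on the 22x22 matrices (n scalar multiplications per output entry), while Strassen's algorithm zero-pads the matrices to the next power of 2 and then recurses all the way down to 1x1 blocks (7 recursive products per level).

Matrix multiplication for 22x22 matrices:

Strassen's algorithm requires power-of-2 dimensions. Pad 22x22 to 32x32 (next power of 2).

Standard algorithm: 22^3 = 10648 multiplications
Strassen's algorithm: 7^(log2(32)) = 7^5 = 16807 multiplications
Difference: 10648 - 16807 = -6159 (Strassen uses MORE here due to padding overhead — for small or just-over-power-of-2 n, padding can outweigh the per-level savings)

Standard: 10648 multiplications (22^3). Strassen: 16807 multiplications (7^5, after padding to 32x32). Strassen reduces 8 recursive multiplications to 7 at each level.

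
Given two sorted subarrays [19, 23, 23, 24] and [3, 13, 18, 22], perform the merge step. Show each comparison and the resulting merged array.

Merging process:

Compare 19 vs 3: take 3 from right. Merged: [3]
Compare 19 vs 13: take 13 from right. Merged: [3, 13]
Compare 19 vs 18: take 18 from right. Merged: [3, 13, 18]
Compare 19 vs 22: take 19 from left. Merged: [3, 13, 18, 19]
Compare 23 vs 22: take 22 from right. Merged: [3, 13, 18, 19, 22]
Append remaining from left: [23, 23, 24]. Merged: [3, 13, 18, 19, 22, 23, 23, 24]

Final merged array: [3, 13, 18, 19, 22, 23, 23, 24]
Total comparisons: 5

The merged array is [3, 13, 18, 19, 22, 23, 23, 24], requiring 5 comparisons. The merge step runs in O(n) time where n is the total number of elements.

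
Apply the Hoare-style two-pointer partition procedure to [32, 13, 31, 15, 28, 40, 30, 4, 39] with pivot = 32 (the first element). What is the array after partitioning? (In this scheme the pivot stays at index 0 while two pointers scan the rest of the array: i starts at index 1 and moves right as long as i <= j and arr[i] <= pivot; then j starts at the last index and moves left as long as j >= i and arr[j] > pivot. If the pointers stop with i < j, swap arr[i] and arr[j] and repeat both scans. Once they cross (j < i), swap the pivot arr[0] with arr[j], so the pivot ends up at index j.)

Hoare-style two-pointer partition with pivot = 32:

Initial array: [32, 13, 31, 15, 28, 40, 30, 4, 39]

Pointers start at i = 1, j = 8.
i stops at index 5 (arr[5]=40 > 32), j stops at index 7 (arr[7]=4 <= 32): swap arr[5] and arr[7], array becomes [32, 13, 31, 15, 28, 4, 30, 40, 39]
i ends at 7, j ends at 6: the pointers have crossed (j < i), so scanning stops.

Swap pivot arr[0] with arr[6] to place pivot at position 6: [30, 13, 31, 15, 28, 4, 32, 40, 39]
Pivot position: 6

After partitioning with pivot 32, the array becomes [30, 13, 31, 15, 28, 4, 32, 40, 39]. The pivot is placed at index 6. All elements to the left of the pivot are <= 32, and all elements to the right are > 32.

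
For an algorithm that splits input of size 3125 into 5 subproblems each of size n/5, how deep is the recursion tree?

For divide and conquer with division factor 5:

Problem sizes at each level:
Level 0: 3125
Level 1: 625
Level 2: 125
Level 3: 25
Level 4: 5
Level 5: 1

The root is level 0 and the size-1 base case is level 5 (the tree spans levels 0 through 5, i.e. 6 levels counting the root), so the depth is the number of divisions: log_5(3125) = 5

The recursion tree depth is log_5(3125) = 5. At each level, the problem size is divided by 5, so it takes 5 divisions to reduce to a base case of size 1. The algorithm makes 5 recursive calls at each level.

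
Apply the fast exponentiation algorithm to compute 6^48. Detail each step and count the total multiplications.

Computing 6^48 by squaring (build up from 6^1; each line after the first costs one multiplication):

6^1 = 6
6^2 = (6^1)^2 = 6^2 = 36
6^3 = 6 * 6^2 = 6 * 36 = 216
6^6 = (6^3)^2 = 216^2 = 46656
6^12 = (6^6)^2 = 46656^2 = 2176782336
6^24 = (6^12)^2 = 2176782336^2 = 4738381338321616896
6^48 = (6^24)^2 = 4738381338321616896^2 = 22452257707354557240087211123792674816

Result: 22452257707354557240087211123792674816
Multiplications needed: 6 (6 lines after 6^1)

6^48 = 22452257707354557240087211123792674816. Using exponentiation by squaring, this requires 6 multiplications. The key idea: if the exponent is even, square the half-power; if odd, multiply by the base once.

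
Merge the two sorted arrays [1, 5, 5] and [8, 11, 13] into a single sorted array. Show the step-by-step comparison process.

Merging process:

Compare 1 vs 8: take 1 from left. Merged: [1]
Compare 5 vs 8: take 5 from left. Merged: [1, 5]
Compare 5 vs 8: take 5 from left. Merged: [1, 5, 5]
Append remaining from right: [8, 11, 13]. Merged: [1, 5, 5, 8, 11, 13]

Final merged array: [1, 5, 5, 8, 11, 13]
Total comparisons: 3

The merged array is [1, 5, 5, 8, 11, 13], requiring 3 comparisons. The merge step runs in O(n) time where n is the total number of elements.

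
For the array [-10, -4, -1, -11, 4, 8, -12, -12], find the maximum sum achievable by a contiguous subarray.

Using Kadane's algorithm on [-10, -4, -1, -11, 4, 8, -12, -12]:

Scanning through the array:
Position 1 (value -4): max_ending_here = -4, max_so_far = -4
Position 2 (value -1): max_ending_here = -1, max_so_far = -1
Position 3 (value -11): max_ending_here = -11, max_so_far = -1
Position 4 (value 4): max_ending_here = 4, max_so_far = 4
Position 5 (value 8): max_ending_here = 12, max_so_far = 12
Position 6 (value -12): max_ending_here = 0, max_so_far = 12
Position 7 (value -12): max_ending_here = -12, max_so_far = 12

Maximum subarray: [4, 8]
Maximum sum: 12

The maximum subarray is [4, 8] with sum 12. This subarray runs from index 4 to index 5.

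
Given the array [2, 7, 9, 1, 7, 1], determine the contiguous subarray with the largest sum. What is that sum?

Using Kadane's algorithm on [2, 7, 9, 1, 7, 1]:

Scanning through the array:
Position 1 (value 7): max_ending_here = 9, max_so_far = 9
Position 2 (value 9): max_ending_here = 18, max_so_far = 18
Position 3 (value 1): max_ending_here = 19, max_so_far = 19
Position 4 (value 7): max_ending_here = 26, max_so_far = 26
Position 5 (value 1): max_ending_here = 27, max_so_far = 27

Maximum subarray: [2, 7, 9, 1, 7, 1]
Maximum sum: 27

The maximum subarray is [2, 7, 9, 1, 7, 1] with sum 27. This subarray runs from index 0 to index 5.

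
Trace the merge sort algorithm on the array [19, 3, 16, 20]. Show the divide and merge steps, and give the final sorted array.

Merge sort trace:

Split: [19, 3, 16, 20] -> [19, 3] and [16, 20]
  Split: [19, 3] -> [19] and [3]
  Merge: [19] + [3] -> [3, 19]
  Split: [16, 20] -> [16] and [20]
  Merge: [16] + [20] -> [16, 20]
Merge: [3, 19] + [16, 20] -> [3, 16, 19, 20]

Final sorted array: [3, 16, 19, 20]

The merge sort proceeds by recursively splitting the array and merging sorted halves.
After all merges, the sorted array is [3, 16, 19, 20].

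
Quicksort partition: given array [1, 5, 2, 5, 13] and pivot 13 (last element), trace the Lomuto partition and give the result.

Lomuto partition with pivot = 13:

Initial array: [1, 5, 2, 5, 13]

arr[0]=1 <= 13: swap with position 0, array becomes [1, 5, 2, 5, 13]
arr[1]=5 <= 13: swap with position 1, array becomes [1, 5, 2, 5, 13]
arr[2]=2 <= 13: swap with position 2, array becomes [1, 5, 2, 5, 13]
arr[3]=5 <= 13: swap with position 3, array becomes [1, 5, 2, 5, 13]

Place pivot at position 4: [1, 5, 2, 5, 13]
Pivot position: 4

After partitioning with pivot 13, the array becomes [1, 5, 2, 5, 13]. The pivot is placed at index 4. All elements to the left of the pivot are <= 13, and all elements to the right are > 13.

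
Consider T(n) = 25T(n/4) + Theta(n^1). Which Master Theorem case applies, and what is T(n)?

Master Theorem for T(n) = 25T(n/4) + O(n^1):

a = 25, b = 4, c = 1
log_b(a) = log_4(25) = 2.3219

Case 1: c = 1 < log_4(25) = 2.3219
T(n) = O(n^(log_4 25))

For T(n) = 25T(n/4) + O(n^1): log_4(25) = 2.3219. This is Case 1 of the Master Theorem (c < log_b(a), work dominated by leaves), giving O(n^(log_4 25)).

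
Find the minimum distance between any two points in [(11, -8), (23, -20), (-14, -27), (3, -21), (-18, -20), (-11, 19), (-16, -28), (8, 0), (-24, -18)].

Computing all pairwise distances among 9 points:

d((11, -8), (23, -20)) = 16.9706
d((11, -8), (-14, -27)) = 31.4006
d((11, -8), (3, -21)) = 15.2643
d((11, -8), (-18, -20)) = 31.3847
d((11, -8), (-11, 19)) = 34.8281
d((11, -8), (-16, -28)) = 33.6006
d((11, -8), (8, 0)) = 8.544
d((11, -8), (-24, -18)) = 36.4005
d((23, -20), (-14, -27)) = 37.6563
d((23, -20), (3, -21)) = 20.025
d((23, -20), (-18, -20)) = 41.0
d((23, -20), (-11, 19)) = 51.7397
d((23, -20), (-16, -28)) = 39.8121
d((23, -20), (8, 0)) = 25.0
d((23, -20), (-24, -18)) = 47.0425
d((-14, -27), (3, -21)) = 18.0278
d((-14, -27), (-18, -20)) = 8.0623
d((-14, -27), (-11, 19)) = 46.0977
d((-14, -27), (-16, -28)) = 2.2361 <-- minimum
d((-14, -27), (8, 0)) = 34.8281
d((-14, -27), (-24, -18)) = 13.4536
d((3, -21), (-18, -20)) = 21.0238
d((3, -21), (-11, 19)) = 42.3792
d((3, -21), (-16, -28)) = 20.2485
d((3, -21), (8, 0)) = 21.587
d((3, -21), (-24, -18)) = 27.1662
d((-18, -20), (-11, 19)) = 39.6232
d((-18, -20), (-16, -28)) = 8.2462
d((-18, -20), (8, 0)) = 32.8024
d((-18, -20), (-24, -18)) = 6.3246
d((-11, 19), (-16, -28)) = 47.2652
d((-11, 19), (8, 0)) = 26.8701
d((-11, 19), (-24, -18)) = 39.2173
d((-16, -28), (8, 0)) = 36.8782
d((-16, -28), (-24, -18)) = 12.8062
d((8, 0), (-24, -18)) = 36.7151

Closest pair: (-14, -27) and (-16, -28) with distance 2.2361

The closest pair is (-14, -27) and (-16, -28) with Euclidean distance 2.2361. For 9 points, brute-force pairwise comparison is shown above. For large n, the divide-and-conquer algorithm (sort by x, recurse on halves, check the dividing strip) achieves O(n log n).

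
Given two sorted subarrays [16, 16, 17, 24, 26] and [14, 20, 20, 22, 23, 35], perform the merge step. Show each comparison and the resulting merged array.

Merging process:

Compare 16 vs 14: take 14 from right. Merged: [14]
Compare 16 vs 20: take 16 from left. Merged: [14, 16]
Compare 16 vs 20: take 16 from left. Merged: [14, 16, 16]
Compare 17 vs 20: take 17 from left. Merged: [14, 16, 16, 17]
Compare 24 vs 20: take 20 from right. Merged: [14, 16, 16, 17, 20]
Compare 24 vs 20: take 20 from right. Merged: [14, 16, 16, 17, 20, 20]
Compare 24 vs 22: take 22 from right. Merged: [14, 16, 16, 17, 20, 20, 22]
Compare 24 vs 23: take 23 from right. Merged: [14, 16, 16, 17, 20, 20, 22, 23]
Compare 24 vs 35: take 24 from left. Merged: [14, 16, 16, 17, 20, 20, 22, 23, 24]
Compare 26 vs 35: take 26 from left. Merged: [14, 16, 16, 17, 20, 20, 22, 23, 24, 26]
Append remaining from right: [35]. Merged: [14, 16, 16, 17, 20, 20, 22, 23, 24, 26, 35]

Final merged array: [14, 16, 16, 17, 20, 20, 22, 23, 24, 26, 35]
Total comparisons: 10

The merged array is [14, 16, 16, 17, 20, 20, 22, 23, 24, 26, 35], requiring 10 comparisons. The merge step runs in O(n) time where n is the total number of elements.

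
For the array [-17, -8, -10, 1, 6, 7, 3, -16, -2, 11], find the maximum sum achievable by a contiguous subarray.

Using Kadane's algorithm on [-17, -8, -10, 1, 6, 7, 3, -16, -2, 11]:

Scanning through the array:
Position 1 (value -8): max_ending_here = -8, max_so_far = -8
Position 2 (value -10): max_ending_here = -10, max_so_far = -8
Position 3 (value 1): max_ending_here = 1, max_so_far = 1
Position 4 (value 6): max_ending_here = 7, max_so_far = 7
Position 5 (value 7): max_ending_here = 14, max_so_far = 14
Position 6 (value 3): max_ending_here = 17, max_so_far = 17
Position 7 (value -16): max_ending_here = 1, max_so_far = 17
Position 8 (value -2): max_ending_here = -1, max_so_far = 17
Position 9 (value 11): max_ending_here = 11, max_so_far = 17

Maximum subarray: [1, 6, 7, 3]
Maximum sum: 17

The maximum subarray is [1, 6, 7, 3] with sum 17. This subarray runs from index 3 to index 6.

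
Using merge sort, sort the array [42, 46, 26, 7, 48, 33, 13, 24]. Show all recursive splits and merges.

Merge sort trace:

Split: [42, 46, 26, 7, 48, 33, 13, 24] -> [42, 46, 26, 7] and [48, 33, 13, 24]
  Split: [42, 46, 26, 7] -> [42, 46] and [26, 7]
    Split: [42, 46] -> [42] and [46]
    Merge: [42] + [46] -> [42, 46]
    Split: [26, 7] -> [26] and [7]
    Merge: [26] + [7] -> [7, 26]
  Merge: [42, 46] + [7, 26] -> [7, 26, 42, 46]
  Split: [48, 33, 13, 24] -> [48, 33] and [13, 24]
    Split: [48, 33] -> [48] and [33]
    Merge: [48] + [33] -> [33, 48]
    Split: [13, 24] -> [13] and [24]
    Merge: [13] + [24] -> [13, 24]
  Merge: [33, 48] + [13, 24] -> [13, 24, 33, 48]
Merge: [7, 26, 42, 46] + [13, 24, 33, 48] -> [7, 13, 24, 26, 33, 42, 46, 48]

Final sorted array: [7, 13, 24, 26, 33, 42, 46, 48]

The merge sort proceeds by recursively splitting the array and merging sorted halves.
After all merges, the sorted array is [7, 13, 24, 26, 33, 42, 46, 48].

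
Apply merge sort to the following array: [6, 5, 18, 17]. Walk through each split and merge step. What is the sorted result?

Merge sort trace:

Split: [6, 5, 18, 17] -> [6, 5] and [18, 17]
  Split: [6, 5] -> [6] and [5]
  Merge: [6] + [5] -> [5, 6]
  Split: [18, 17] -> [18] and [17]
  Merge: [18] + [17] -> [17, 18]
Merge: [5, 6] + [17, 18] -> [5, 6, 17, 18]

Final sorted array: [5, 6, 17, 18]

The merge sort proceeds by recursively splitting the array and merging sorted halves.
After all merges, the sorted array is [5, 6, 17, 18].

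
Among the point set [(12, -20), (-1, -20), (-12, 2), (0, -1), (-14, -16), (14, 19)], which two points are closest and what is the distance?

Computing all pairwise distances among 6 points:

d((12, -20), (-1, -20)) = 13.0
d((12, -20), (-12, 2)) = 32.5576
d((12, -20), (0, -1)) = 22.4722
d((12, -20), (-14, -16)) = 26.3059
d((12, -20), (14, 19)) = 39.0512
d((-1, -20), (-12, 2)) = 24.5967
d((-1, -20), (0, -1)) = 19.0263
d((-1, -20), (-14, -16)) = 13.6015
d((-1, -20), (14, 19)) = 41.7852
d((-12, 2), (0, -1)) = 12.3693 <-- minimum
d((-12, 2), (-14, -16)) = 18.1108
d((-12, 2), (14, 19)) = 31.0644
d((0, -1), (-14, -16)) = 20.5183
d((0, -1), (14, 19)) = 24.4131
d((-14, -16), (14, 19)) = 44.8219

Closest pair: (-12, 2) and (0, -1) with distance 12.3693

The closest pair is (-12, 2) and (0, -1) with Euclidean distance 12.3693. For 6 points, brute-force pairwise comparison is shown above. For large n, the divide-and-conquer algorithm (sort by x, recurse on halves, check the dividing strip) achieves O(n log n).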